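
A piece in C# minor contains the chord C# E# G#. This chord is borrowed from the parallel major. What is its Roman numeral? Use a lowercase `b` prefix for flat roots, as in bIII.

I

The root C# is the diatonic 1st degree of C# minor; the borrowing shows in the chord quality. The diatonic chord on degree 1 would be C#m (i), but C#–E#–G# is the major chord from C# major. As a borrowed chord it is labeled I.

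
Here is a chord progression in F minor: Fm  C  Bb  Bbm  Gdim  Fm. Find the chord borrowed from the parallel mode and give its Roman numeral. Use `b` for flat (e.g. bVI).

IV

The diatonic triads in F minor (with V from harmonic minor) are Fm, Gdim, Ab, Bbm, C, Db, Eb. Fm, C, Bbm and Gdim all belong to that set. But Bb (Bb–D–F) is foreign: the diatonic iv on degree 4 is Bbm, whereas Bb comes from F major. It is labeled IV.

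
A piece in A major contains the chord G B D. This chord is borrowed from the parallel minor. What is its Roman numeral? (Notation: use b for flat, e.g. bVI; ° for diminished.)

G is the lowered form of scale degree 7 in A major (the diatonic degree 7 is G#). Diatonically A major has G#dim (vii°) on that degree; G–B–D is instead the major chord native to A minor, so it takes the label bVII.

bVII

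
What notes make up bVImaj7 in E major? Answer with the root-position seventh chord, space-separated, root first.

C E G B

bVImaj7 is built on the lowered scale degree 6. In E major degree 6 is C#; lowered it becomes C. Building the major-seventh chord from the parallel minor on C: C–E–G–B.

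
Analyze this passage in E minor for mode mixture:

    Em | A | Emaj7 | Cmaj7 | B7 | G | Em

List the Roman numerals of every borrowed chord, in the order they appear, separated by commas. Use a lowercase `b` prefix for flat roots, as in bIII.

IV, Imaj7

E minor has the diatonic set Em, F#dim, G, Am, B, C, D (with V from harmonic minor). Em, Cmaj7, B7 and G are all diatonic. A (A–C#–E) is not: scale degree 4 in E minor carries Am (iv). In E major the chord on that degree is A, so here it functions as IV, borrowed from the parallel major. Emaj7 (E–G#–B–D#) is not: scale degree 1 in E minor carries Em (i). In E major the chord on that degree is Emaj7, so here it functions as Imaj7, borrowed from the parallel major.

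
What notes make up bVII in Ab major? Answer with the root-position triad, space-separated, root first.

Gb Bb Db

bVII is built on the lowered scale degree 7. In Ab major degree 7 is G; lowered it becomes Gb. Building the major chord from the parallel minor on Gb: Gb–Bb–Db.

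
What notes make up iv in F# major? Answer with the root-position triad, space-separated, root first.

The root, B, is scale degree 4 — the same note in F# major and F# minor; only the chord quality changes. Building the minor chord from the parallel minor on B: B–D–F#.

B D F#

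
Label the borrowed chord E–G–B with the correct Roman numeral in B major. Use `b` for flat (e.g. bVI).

E is scale degree 4 in B major. E–G–B is a minor chord — the form found in B minor, not the diatonic IV (E). Borrowed into B major it is written iv.

iv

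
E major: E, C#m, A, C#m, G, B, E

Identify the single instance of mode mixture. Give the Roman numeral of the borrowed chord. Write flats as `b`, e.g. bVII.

bIII

In E major the diatonic chords are E, F#m, G#m, A, B, C#m, D#dim. E, C#m, A and B all belong to that set. But G (G–B–D) is foreign: the diatonic iii on degree 3 is G#m, whereas G comes from E minor. It is labeled bIII.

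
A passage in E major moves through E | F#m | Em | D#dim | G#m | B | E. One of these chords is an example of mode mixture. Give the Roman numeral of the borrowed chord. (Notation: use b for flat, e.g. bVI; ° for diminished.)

i

E major has the diatonic set E, F#m, G#m, A, B, C#m, D#dim. E, F#m, D#dim, G#m and B are all diatonic. Em (E–G–B) doesn't fit — on degree 1 E major would have E (I). Em is the degree-1 chord of E minor, so it is the borrowed i.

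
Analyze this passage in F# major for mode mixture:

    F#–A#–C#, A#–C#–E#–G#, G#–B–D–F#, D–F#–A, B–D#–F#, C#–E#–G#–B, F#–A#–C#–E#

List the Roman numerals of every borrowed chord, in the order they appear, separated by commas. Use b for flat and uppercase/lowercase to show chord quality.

iiø7, bVI

The diatonic triads in F# major are F#, G#m, A#m, B, C#, D#m, E#dim. F#–A#–C# = F#, A#–C#–E#–G# = A#m7, B–D#–F# = B, C#–E#–G#–B = C#7 and F#–A#–C#–E# = F#maj7 all belong to that set. G#–B–D–F# doesn't fit — on degree 2 F# major would have G#m (ii). G#m7b5 is the degree-2 chord of F# minor, so it is the borrowed iiø7. D–F#–A is not: scale degree 6 in F# major carries D#m (vi). In F# minor the chord on that degree is D, so here it functions as bVI, borrowed from the parallel minor.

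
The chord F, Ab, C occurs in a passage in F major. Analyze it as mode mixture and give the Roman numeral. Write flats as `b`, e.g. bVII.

i

The root F is the diatonic 1st degree of F major; the borrowing shows in the chord quality. F–Ab–C is a minor chord — the form found in F minor, not the diatonic I (F). Borrowed into F major it is written i.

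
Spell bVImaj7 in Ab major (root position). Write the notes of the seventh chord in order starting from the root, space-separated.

The root of bVImaj7 is the lowered 6th degree: F becomes Fb. Stacking thirds in Ab minor on Fb gives Fb–Ab–Cb–Eb.

Fb Ab Cb Eb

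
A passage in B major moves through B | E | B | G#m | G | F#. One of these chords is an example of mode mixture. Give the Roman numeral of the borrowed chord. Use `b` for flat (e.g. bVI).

bVI

In B major the diatonic chords are B, C#m, D#m, E, F#, G#m, A#dim. Of the given chords, B, E, G#m and F# are diatonic. But G (G–B–D) is foreign: the diatonic vi on degree 6 is G#m, whereas G comes from B minor. It is labeled bVI.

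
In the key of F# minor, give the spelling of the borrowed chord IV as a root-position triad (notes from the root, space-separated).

B D# F#

The root, B, is scale degree 4 — the same note in F# minor and F# major; only the chord quality changes. In F# major the chord on B is B–D#–F#.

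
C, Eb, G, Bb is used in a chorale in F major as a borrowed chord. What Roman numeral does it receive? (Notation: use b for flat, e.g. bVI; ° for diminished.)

C is scale degree 5 in F major. The diatonic chord on degree 5 would be C (V), but C–Eb–G–Bb is the minor-seventh chord from F minor. As a borrowed chord it is labeled v7.

v7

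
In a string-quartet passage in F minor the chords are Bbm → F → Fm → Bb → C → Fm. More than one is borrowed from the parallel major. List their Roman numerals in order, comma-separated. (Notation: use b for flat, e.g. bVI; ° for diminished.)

I, IV

The diatonic triads in F minor (with V from harmonic minor) are Fm, Gdim, Ab, Bbm, C, Db, Eb. Bbm, Fm and C all belong to that set. But F (F–A–C) is foreign: the diatonic i on degree 1 is Fm, whereas F comes from F major. It is labeled I. Bb (Bb–D–F) doesn't fit — on degree 4 F minor would have Bbm (iv). Bb is the degree-4 chord of F major, so it is the borrowed IV.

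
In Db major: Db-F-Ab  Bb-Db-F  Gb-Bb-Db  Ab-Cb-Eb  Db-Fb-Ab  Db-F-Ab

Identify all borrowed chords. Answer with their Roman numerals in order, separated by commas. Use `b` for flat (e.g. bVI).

The diatonic triads in Db major are Db, Ebm, Fm, Gb, Ab, Bbm, Cdim. Db–F–Ab = Db, Bb–Db–F = Bbm and Gb–Bb–Db = Gb are all diatonic. But Ab–Cb–Eb is foreign: the diatonic V on degree 5 is Ab, whereas Abm comes from Db minor. It is labeled v. But Db–Fb–Ab is foreign: the diatonic I on degree 1 is Db, whereas Dbm comes from Db minor. It is labeled i.

v, i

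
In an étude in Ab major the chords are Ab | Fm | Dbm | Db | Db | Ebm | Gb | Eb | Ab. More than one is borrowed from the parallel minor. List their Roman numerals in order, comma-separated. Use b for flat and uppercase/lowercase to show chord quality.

iv, v, bVII

In Ab major the diatonic chords are Ab, Bbm, Cm, Db, Eb, Fm, Gdim. Ab, Fm, Db and Eb all belong to that set. Dbm (Db–Fb–Ab) is not: scale degree 4 in Ab major carries Db (IV). In Ab minor the chord on that degree is Dbm, so here it functions as iv, borrowed from the parallel minor. Ebm (Eb–Gb–Bb) doesn't fit — on degree 5 Ab major would have Eb (V). Ebm is the degree-5 chord of Ab minor, so it is the borrowed v. But Gb (Gb–Bb–Db) is foreign: the diatonic vii° on degree 7 is Gdim, whereas Gb comes from Ab minor. It is labeled bVII.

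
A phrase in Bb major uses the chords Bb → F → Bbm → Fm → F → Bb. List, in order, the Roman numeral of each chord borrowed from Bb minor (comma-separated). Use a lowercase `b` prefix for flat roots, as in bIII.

i, v

Bb major has the diatonic set Bb, Cm, Dm, Eb, F, Gm, Adim. Bb and F both belong to that set. Bbm (Bb–Db–F) is not: scale degree 1 in Bb major carries Bb (I). In Bb minor the chord on that degree is Bbm, so here it functions as i, borrowed from the parallel minor. Fm (F–Ab–C) doesn't fit — on degree 5 Bb major would have F (V). Fm is the degree-5 chord of Bb minor, so it is the borrowed v.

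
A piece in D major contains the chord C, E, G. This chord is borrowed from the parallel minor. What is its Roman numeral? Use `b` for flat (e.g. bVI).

bVII

The root C is the lowered 7th scale degree — diatonically D major has C# there. C–E–G is a major chord — the form found in D minor, not the diatonic vii° (C#dim). Borrowed into D major it is written bVII.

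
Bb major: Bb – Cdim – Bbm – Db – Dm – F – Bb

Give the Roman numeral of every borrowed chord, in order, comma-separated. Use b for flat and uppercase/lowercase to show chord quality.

ii°, i, bIII

The diatonic triads in Bb major are Bb, Cm, Dm, Eb, F, Gm, Adim. Bb, Dm and F are all diatonic. Cdim (C–Eb–Gb) is not: scale degree 2 in Bb major carries Cm (ii). In Bb minor the chord on that degree is Cdim, so here it functions as ii°, borrowed from the parallel minor. Bbm (Bb–Db–F) is not: scale degree 1 in Bb major carries Bb (I). In Bb minor the chord on that degree is Bbm, so here it functions as i, borrowed from the parallel minor. But Db (Db–F–Ab) is foreign: the diatonic iii on degree 3 is Dm, whereas Db comes from Bb minor. It is labeled bIII.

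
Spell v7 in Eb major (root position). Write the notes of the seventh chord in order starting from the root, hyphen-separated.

The root, Bb, is scale degree 5 — the same note in Eb major and Eb minor; only the chord quality changes. Stacking thirds in Eb minor on Bb gives Bb–Db–F–Ab.

Bb-Db-F-Ab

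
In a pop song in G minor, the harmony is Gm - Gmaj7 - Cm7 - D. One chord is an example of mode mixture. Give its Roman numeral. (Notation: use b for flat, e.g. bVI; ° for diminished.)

The diatonic triads in G minor (with V from harmonic minor) are Gm, Adim, Bb, Cm, D, Eb, F. Gm, Cm7 and D are all diatonic. Gmaj7 (G–B–D–F#) doesn't fit — on degree 1 G minor would have Gm (i). Gmaj7 is the degree-1 chord of G major, so it is the borrowed Imaj7.

Imaj7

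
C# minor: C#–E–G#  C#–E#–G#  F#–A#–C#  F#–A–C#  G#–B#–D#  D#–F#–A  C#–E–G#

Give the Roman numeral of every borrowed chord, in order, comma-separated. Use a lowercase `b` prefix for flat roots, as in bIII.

In C# minor (with V from harmonic minor) the diatonic chords are C#m, D#dim, E, F#m, G#, A, B. C#–E–G# = C#m, F#–A–C# = F#m, G#–B#–D# = G# and D#–F#–A = D#dim are all diatonic. C#–E#–G# doesn't fit — on degree 1 C# minor would have C#m (i). C# is the degree-1 chord of C# major, so it is the borrowed I. F#–A#–C# doesn't fit — on degree 4 C# minor would have F#m (iv). F# is the degree-4 chord of C# major, so it is the borrowed IV.

I, IV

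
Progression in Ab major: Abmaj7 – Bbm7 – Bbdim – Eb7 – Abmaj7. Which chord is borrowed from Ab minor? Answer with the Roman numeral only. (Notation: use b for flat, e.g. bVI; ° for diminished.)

The diatonic triads in Ab major are Ab, Bbm, Cm, Db, Eb, Fm, Gdim. Abmaj7, Bbm7 and Eb7 are all diatonic. Bbdim (Bb–Db–Fb) is not: scale degree 2 in Ab major carries Bbm (ii). In Ab minor the chord on that degree is Bbdim, so here it functions as ii°, borrowed from the parallel minor.

ii°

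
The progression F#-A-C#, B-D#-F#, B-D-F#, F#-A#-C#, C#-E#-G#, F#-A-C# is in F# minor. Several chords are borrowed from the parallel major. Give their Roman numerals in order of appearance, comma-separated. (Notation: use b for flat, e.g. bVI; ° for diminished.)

In F# minor (with V from harmonic minor) the diatonic chords are F#m, G#dim, A, Bm, C#, D, E. F#–A–C# = F#m, B–D–F# = Bm and C#–E#–G# = C# are all diatonic. B–D#–F# doesn't fit — on degree 4 F# minor would have Bm (iv). B is the degree-4 chord of F# major, so it is the borrowed IV. F#–A#–C# doesn't fit — on degree 1 F# minor would have F#m (i). F# is the degree-1 chord of F# major, so it is the borrowed I.

IV, I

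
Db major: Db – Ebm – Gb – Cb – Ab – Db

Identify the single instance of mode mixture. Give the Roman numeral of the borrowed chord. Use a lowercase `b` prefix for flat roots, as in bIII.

bVII

The diatonic triads in Db major are Db, Ebm, Fm, Gb, Ab, Bbm, Cdim. Db, Ebm, Gb and Ab are all diatonic. But Cb (Cb–Eb–Gb) is foreign: the diatonic vii° on degree 7 is Cdim, whereas Cb comes from Db minor. It is labeled bVII.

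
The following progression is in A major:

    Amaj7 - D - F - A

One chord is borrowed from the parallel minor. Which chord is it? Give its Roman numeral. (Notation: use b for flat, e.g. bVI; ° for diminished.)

bVI

In A major the diatonic chords are A, Bm, C#m, D, E, F#m, G#dim. Of the given chords, Amaj7, D and A are diatonic. F (F–A–C) doesn't fit — on degree 6 A major would have F#m (vi). F is the degree-6 chord of A minor, so it is the borrowed bVI.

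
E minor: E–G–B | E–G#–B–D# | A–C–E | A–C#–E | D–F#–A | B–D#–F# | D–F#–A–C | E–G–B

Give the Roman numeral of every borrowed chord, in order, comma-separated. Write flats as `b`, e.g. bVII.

In E minor (with V from harmonic minor) the diatonic chords are Em, F#dim, G, Am, B, C, D. Of the given chords, E–G–B = Em, A–C–E = Am, D–F#–A = D, B–D#–F# = B and D–F#–A–C = D7 are diatonic. E–G#–B–D# is not: scale degree 1 in E minor carries Em (i). In E major the chord on that degree is Emaj7, so here it functions as Imaj7, borrowed from the parallel major. A–C#–E is not: scale degree 4 in E minor carries Am (iv). In E major the chord on that degree is A, so here it functions as IV, borrowed from the parallel major.

Imaj7, IV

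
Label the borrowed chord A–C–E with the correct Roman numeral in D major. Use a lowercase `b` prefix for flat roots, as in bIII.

A is scale degree 5 in D major. The diatonic chord on degree 5 would be A (V), but A–C–E is the minor chord from D minor. As a borrowed chord it is labeled v.

v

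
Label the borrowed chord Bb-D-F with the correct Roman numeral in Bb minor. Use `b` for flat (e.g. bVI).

I

Bb is scale degree 1 in Bb minor. Bb–D–F is a major chord — the form found in Bb major, not the diatonic i (Bbm). Borrowed into Bb minor it is written I.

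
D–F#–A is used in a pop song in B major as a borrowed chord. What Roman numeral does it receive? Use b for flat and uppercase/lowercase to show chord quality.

The root D is the lowered 3rd scale degree — diatonically B major has D# there. D–F#–A is a major chord — the form found in B minor, not the diatonic iii (D#m). Borrowed into B major it is written bIII.

bIII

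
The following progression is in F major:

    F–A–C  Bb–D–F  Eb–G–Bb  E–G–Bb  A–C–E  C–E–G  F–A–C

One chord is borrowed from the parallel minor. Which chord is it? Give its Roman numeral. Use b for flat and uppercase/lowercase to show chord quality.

F major has the diatonic set F, Gm, Am, Bb, C, Dm, Edim. F–A–C = F, Bb–D–F = Bb, E–G–Bb = Edim, A–C–E = Am and C–E–G = C are all diatonic. Eb–G–Bb doesn't fit — on degree 7 F major would have Edim (vii°). Eb is the degree-7 chord of F minor, so it is the borrowed bVII.

bVII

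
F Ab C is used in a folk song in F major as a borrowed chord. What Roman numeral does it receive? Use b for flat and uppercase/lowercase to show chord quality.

F is scale degree 1 in F major. F–Ab–C is a minor chord — the form found in F minor, not the diatonic I (F). Borrowed into F major it is written i.

i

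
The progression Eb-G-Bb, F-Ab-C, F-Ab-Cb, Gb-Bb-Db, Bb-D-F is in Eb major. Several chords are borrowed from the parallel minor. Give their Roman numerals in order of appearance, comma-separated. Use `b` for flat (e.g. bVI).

ii°, bIII

Eb major has the diatonic set Eb, Fm, Gm, Ab, Bb, Cm, Ddim. Eb–G–Bb = Eb, F–Ab–C = Fm and Bb–D–F = Bb all belong to that set. F–Ab–Cb doesn't fit — on degree 2 Eb major would have Fm (ii). Fdim is the degree-2 chord of Eb minor, so it is the borrowed ii°. But Gb–Bb–Db is foreign: the diatonic iii on degree 3 is Gm, whereas Gb comes from Eb minor. It is labeled bIII.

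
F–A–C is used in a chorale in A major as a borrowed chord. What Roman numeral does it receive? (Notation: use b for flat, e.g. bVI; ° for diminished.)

The root F is the lowered 6th scale degree — diatonically A major has F# there. Diatonically A major has F#m (vi) on that degree; F–A–C is instead the major chord native to A minor, so it takes the label bVI.

bVI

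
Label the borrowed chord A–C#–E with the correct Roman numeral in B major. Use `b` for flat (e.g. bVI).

bVII

In B major scale degree 7 is A#; A is its lowered form, from B minor. Diatonically B major has A#dim (vii°) on that degree; A–C#–E is instead the major chord native to B minor, so it takes the label bVII.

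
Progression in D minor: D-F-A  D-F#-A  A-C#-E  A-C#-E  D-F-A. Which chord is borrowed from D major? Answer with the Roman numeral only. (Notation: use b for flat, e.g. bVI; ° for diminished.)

I

In D minor (with V from harmonic minor) the diatonic chords are Dm, Edim, F, Gm, A, Bb, C. Of the given chords, D–F–A = Dm and A–C#–E = A are diatonic. D–F#–A is not: scale degree 1 in D minor carries Dm (i). In D major the chord on that degree is D, so here it functions as I, borrowed from the parallel major.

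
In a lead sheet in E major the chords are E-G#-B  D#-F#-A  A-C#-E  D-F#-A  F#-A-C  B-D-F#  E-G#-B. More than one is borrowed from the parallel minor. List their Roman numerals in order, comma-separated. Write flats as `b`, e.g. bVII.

bVII, ii°, v

The diatonic triads in E major are E, F#m, G#m, A, B, C#m, D#dim. Of the given chords, E–G#–B = E, D#–F#–A = D#dim and A–C#–E = A are diatonic. But D–F#–A is foreign: the diatonic vii° on degree 7 is D#dim, whereas D comes from E minor. It is labeled bVII. F#–A–C doesn't fit — on degree 2 E major would have F#m (ii). F#dim is the degree-2 chord of E minor, so it is the borrowed ii°. B–D–F# doesn't fit — on degree 5 E major would have B (V). Bm is the degree-5 chord of E minor, so it is the borrowed v.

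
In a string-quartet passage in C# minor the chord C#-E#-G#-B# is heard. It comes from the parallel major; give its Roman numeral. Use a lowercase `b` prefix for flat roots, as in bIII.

C# is scale degree 1 in C# minor. C#–E#–G#–B# is a major-seventh chord — the form found in C# major, not the diatonic i (C#m). Borrowed into C# minor it is written Imaj7.

Imaj7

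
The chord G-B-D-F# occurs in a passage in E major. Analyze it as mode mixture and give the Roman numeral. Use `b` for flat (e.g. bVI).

bIIImaj7

In E major scale degree 3 is G#; G is its lowered form, from E minor. The diatonic chord on degree 3 would be G#m (iii), but G–B–D–F# is the major-seventh chord from E minor. As a borrowed chord it is labeled bIIImaj7.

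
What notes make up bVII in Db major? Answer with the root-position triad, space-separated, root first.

Cb Eb Gb

The root of bVII is the lowered 7th degree: C becomes Cb. In Db minor the chord on Cb is Cb–Eb–Gb.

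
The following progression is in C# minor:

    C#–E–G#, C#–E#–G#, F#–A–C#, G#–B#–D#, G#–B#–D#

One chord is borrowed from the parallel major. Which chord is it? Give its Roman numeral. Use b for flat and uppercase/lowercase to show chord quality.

I

C# minor has the diatonic set C#m, D#dim, E, F#m, G#, A, B (with V from harmonic minor). C#–E–G# = C#m, F#–A–C# = F#m and G#–B#–D# = G# all belong to that set. C#–E#–G# is not: scale degree 1 in C# minor carries C#m (i). In C# major the chord on that degree is C#, so here it functions as I, borrowed from the parallel major.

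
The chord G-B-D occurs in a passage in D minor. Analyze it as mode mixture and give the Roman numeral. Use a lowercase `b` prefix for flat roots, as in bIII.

G is scale degree 4 in D minor. The diatonic chord on degree 4 would be Gm (iv), but G–B–D is the major chord from D major. As a borrowed chord it is labeled IV.

IV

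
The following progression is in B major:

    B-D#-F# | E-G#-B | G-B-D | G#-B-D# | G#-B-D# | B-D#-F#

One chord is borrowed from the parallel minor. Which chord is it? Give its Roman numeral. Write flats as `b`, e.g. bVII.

bVI

B major has the diatonic set B, C#m, D#m, E, F#, G#m, A#dim. Of the given chords, B–D#–F# = B, E–G#–B = E and G#–B–D# = G#m are diatonic. But G–B–D is foreign: the diatonic vi on degree 6 is G#m, whereas G comes from B minor. It is labeled bVI.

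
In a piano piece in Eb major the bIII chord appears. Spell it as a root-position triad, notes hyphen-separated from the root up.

Gb-Bb-Db

Scale degree 3 in Eb major is G. bIII uses the lowered form, Gb, taken from Eb minor. In Eb minor the chord on Gb is Gb–Bb–Db.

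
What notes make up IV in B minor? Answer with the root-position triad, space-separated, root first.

E G# B

The root, E, is scale degree 4 — the same note in B minor and B major; only the chord quality changes. Building the major chord from the parallel major on E: E–G#–B.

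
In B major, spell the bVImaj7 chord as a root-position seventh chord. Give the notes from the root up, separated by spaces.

G B D F#

Scale degree 6 in B major is G#. bVImaj7 uses the lowered form, G, taken from B minor. In B minor the chord on G is G–B–D–F#.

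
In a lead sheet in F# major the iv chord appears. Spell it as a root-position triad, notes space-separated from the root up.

The root, B, is scale degree 4 — the same note in F# major and F# minor; only the chord quality changes. In F# minor the chord on B is B–D–F#.

B D F#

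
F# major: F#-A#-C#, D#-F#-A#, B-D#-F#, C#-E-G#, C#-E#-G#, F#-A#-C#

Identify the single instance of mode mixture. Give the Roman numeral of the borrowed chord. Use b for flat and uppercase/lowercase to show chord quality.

v

F# major has the diatonic set F#, G#m, A#m, B, C#, D#m, E#dim. F#–A#–C# = F#, D#–F#–A# = D#m, B–D#–F# = B and C#–E#–G# = C# all belong to that set. But C#–E–G# is foreign: the diatonic V on degree 5 is C#, whereas C#m comes from F# minor. It is labeled v.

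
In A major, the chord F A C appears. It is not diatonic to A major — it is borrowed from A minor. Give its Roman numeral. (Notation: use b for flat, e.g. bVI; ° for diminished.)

The root F is the lowered 6th scale degree — diatonically A major has F# there. Diatonically A major has F#m (vi) on that degree; F–A–C is instead the major chord native to A minor, so it takes the label bVI.

bVI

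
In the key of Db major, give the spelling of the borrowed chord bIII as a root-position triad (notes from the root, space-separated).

The root of bIII is the lowered 3rd degree: F becomes Fb. Stacking thirds in Db minor on Fb gives Fb–Ab–Cb.

Fb Ab Cb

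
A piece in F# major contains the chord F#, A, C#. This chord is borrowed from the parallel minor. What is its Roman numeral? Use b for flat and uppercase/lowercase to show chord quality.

i

F# is scale degree 1 in F# major. The diatonic chord on degree 1 would be F# (I), but F#–A–C# is the minor chord from F# minor. As a borrowed chord it is labeled i.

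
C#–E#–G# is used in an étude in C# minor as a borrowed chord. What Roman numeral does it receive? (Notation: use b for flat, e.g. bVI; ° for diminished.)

The root C# is the diatonic 1st degree of C# minor; the borrowing shows in the chord quality. C#–E#–G# is a major chord — the form found in C# major, not the diatonic i (C#m). Borrowed into C# minor it is written I.

I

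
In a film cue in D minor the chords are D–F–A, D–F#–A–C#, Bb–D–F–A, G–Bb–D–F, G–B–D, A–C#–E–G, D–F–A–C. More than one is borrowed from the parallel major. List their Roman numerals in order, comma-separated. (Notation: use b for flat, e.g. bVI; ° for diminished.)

Imaj7, IV

D minor has the diatonic set Dm, Edim, F, Gm, A, Bb, C (with V from harmonic minor). D–F–A = Dm, Bb–D–F–A = Bbmaj7, G–Bb–D–F = Gm7, A–C#–E–G = A7 and D–F–A–C = Dm7 are all diatonic. D–F#–A–C# is not: scale degree 1 in D minor carries Dm (i). In D major the chord on that degree is Dmaj7, so here it functions as Imaj7, borrowed from the parallel major. But G–B–D is foreign: the diatonic iv on degree 4 is Gm, whereas G comes from D major. It is labeled IV.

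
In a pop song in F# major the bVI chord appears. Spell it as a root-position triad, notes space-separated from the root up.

D F# A

The root of bVI is the lowered 6th degree: D# becomes D. Building the major chord from the parallel minor on D: D–F#–A.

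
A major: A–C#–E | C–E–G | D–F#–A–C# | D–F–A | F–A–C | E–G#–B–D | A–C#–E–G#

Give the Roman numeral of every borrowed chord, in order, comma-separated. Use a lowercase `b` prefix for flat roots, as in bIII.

In A major the diatonic chords are A, Bm, C#m, D, E, F#m, G#dim. A–C#–E = A, D–F#–A–C# = Dmaj7, E–G#–B–D = E7 and A–C#–E–G# = Amaj7 are all diatonic. But C–E–G is foreign: the diatonic iii on degree 3 is C#m, whereas C comes from A minor. It is labeled bIII. D–F–A doesn't fit — on degree 4 A major would have D (IV). Dm is the degree-4 chord of A minor, so it is the borrowed iv. F–A–C is not: scale degree 6 in A major carries F#m (vi). In A minor the chord on that degree is F, so here it functions as bVI, borrowed from the parallel minor.

bIII, iv, bVI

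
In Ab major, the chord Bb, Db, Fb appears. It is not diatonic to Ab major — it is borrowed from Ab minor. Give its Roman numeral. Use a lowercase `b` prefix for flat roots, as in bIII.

ii°

The root Bb is the diatonic 2nd degree of Ab major; the borrowing shows in the chord quality. Diatonically Ab major has Bbm (ii) on that degree; Bb–Db–Fb is instead the diminished chord native to Ab minor, so it takes the label ii°.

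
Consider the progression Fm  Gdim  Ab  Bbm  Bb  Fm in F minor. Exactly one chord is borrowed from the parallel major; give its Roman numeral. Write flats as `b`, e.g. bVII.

In F minor (with V from harmonic minor) the diatonic chords are Fm, Gdim, Ab, Bbm, C, Db, Eb. Fm, Gdim, Ab and Bbm all belong to that set. But Bb (Bb–D–F) is foreign: the diatonic iv on degree 4 is Bbm, whereas Bb comes from F major. It is labeled IV.

IV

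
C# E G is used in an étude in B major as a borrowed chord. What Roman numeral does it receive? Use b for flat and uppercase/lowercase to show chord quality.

ii°

The root C# is the diatonic 2nd degree of B major; the borrowing shows in the chord quality. C#–E–G is a diminished chord — the form found in B minor, not the diatonic ii (C#m). Borrowed into B major it is written ii°.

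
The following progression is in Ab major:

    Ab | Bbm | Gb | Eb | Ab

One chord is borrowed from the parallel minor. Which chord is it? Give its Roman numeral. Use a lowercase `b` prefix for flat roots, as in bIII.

bVII

Ab major has the diatonic set Ab, Bbm, Cm, Db, Eb, Fm, Gdim. Ab, Bbm and Eb all belong to that set. Gb (Gb–Bb–Db) doesn't fit — on degree 7 Ab major would have Gdim (vii°). Gb is the degree-7 chord of Ab minor, so it is the borrowed bVII.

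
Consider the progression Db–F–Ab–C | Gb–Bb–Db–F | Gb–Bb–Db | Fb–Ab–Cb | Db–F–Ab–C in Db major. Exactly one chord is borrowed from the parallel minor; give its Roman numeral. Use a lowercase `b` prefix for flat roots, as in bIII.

In Db major the diatonic chords are Db, Ebm, Fm, Gb, Ab, Bbm, Cdim. Db–F–Ab–C = Dbmaj7, Gb–Bb–Db–F = Gbmaj7 and Gb–Bb–Db = Gb all belong to that set. Fb–Ab–Cb doesn't fit — on degree 3 Db major would have Fm (iii). Fb is the degree-3 chord of Db minor, so it is the borrowed bIII.

bIII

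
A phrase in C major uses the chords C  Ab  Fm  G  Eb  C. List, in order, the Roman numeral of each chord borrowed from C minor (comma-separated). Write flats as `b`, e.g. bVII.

bVI, iv, bIII

C major has the diatonic set C, Dm, Em, F, G, Am, Bdim. C and G both belong to that set. Ab (Ab–C–Eb) is not: scale degree 6 in C major carries Am (vi). In C minor the chord on that degree is Ab, so here it functions as bVI, borrowed from the parallel minor. Fm (F–Ab–C) is not: scale degree 4 in C major carries F (IV). In C minor the chord on that degree is Fm, so here it functions as iv, borrowed from the parallel minor. Eb (Eb–G–Bb) is not: scale degree 3 in C major carries Em (iii). In C minor the chord on that degree is Eb, so here it functions as bIII, borrowed from the parallel minor.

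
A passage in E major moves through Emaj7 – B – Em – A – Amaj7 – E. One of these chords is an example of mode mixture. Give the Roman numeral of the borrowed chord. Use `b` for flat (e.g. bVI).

i

The diatonic triads in E major are E, F#m, G#m, A, B, C#m, D#dim. Emaj7, B, A, Amaj7 and E are all diatonic. But Em (E–G–B) is foreign: the diatonic I on degree 1 is E, whereas Em comes from E minor. It is labeled i.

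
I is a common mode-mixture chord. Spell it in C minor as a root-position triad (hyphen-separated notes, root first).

I is built on scale degree 1, which is C in both C minor and its parallel. Building the major chord from the parallel major on C: C–E–G.

C-E-G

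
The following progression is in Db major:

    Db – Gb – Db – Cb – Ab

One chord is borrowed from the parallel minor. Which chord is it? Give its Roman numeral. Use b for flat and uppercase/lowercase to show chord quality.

Db major has the diatonic set Db, Ebm, Fm, Gb, Ab, Bbm, Cdim. Db, Gb and Ab all belong to that set. Cb (Cb–Eb–Gb) is not: scale degree 7 in Db major carries Cdim (vii°). In Db minor the chord on that degree is Cb, so here it functions as bVII, borrowed from the parallel minor.

bVII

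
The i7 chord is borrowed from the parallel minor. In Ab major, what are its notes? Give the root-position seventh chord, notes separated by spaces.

i7 is built on scale degree 1, which is Ab in both Ab major and its parallel. Stacking thirds in Ab minor on Ab gives Ab–Cb–Eb–Gb.

Ab Cb Eb Gb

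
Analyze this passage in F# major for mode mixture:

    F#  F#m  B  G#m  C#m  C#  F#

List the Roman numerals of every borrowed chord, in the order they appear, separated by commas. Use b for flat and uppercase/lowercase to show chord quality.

In F# major the diatonic chords are F#, G#m, A#m, B, C#, D#m, E#dim. Of the given chords, F#, B, G#m and C# are diatonic. F#m (F#–A–C#) is not: scale degree 1 in F# major carries F# (I). In F# minor the chord on that degree is F#m, so here it functions as i, borrowed from the parallel minor. C#m (C#–E–G#) doesn't fit — on degree 5 F# major would have C# (V). C#m is the degree-5 chord of F# minor, so it is the borrowed v.

i, v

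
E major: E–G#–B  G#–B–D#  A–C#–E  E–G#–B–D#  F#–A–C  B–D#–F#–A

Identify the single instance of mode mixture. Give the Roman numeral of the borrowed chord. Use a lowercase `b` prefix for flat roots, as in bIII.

In E major the diatonic chords are E, F#m, G#m, A, B, C#m, D#dim. Of the given chords, E–G#–B = E, G#–B–D# = G#m, A–C#–E = A, E–G#–B–D# = Emaj7 and B–D#–F#–A = B7 are diatonic. F#–A–C is not: scale degree 2 in E major carries F#m (ii). In E minor the chord on that degree is F#dim, so here it functions as ii°, borrowed from the parallel minor.

ii°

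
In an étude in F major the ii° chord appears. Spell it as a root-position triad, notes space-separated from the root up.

G Bb Db

ii° is built on scale degree 2, which is G in both F major and its parallel. Stacking thirds in F minor on G gives G–Bb–Db.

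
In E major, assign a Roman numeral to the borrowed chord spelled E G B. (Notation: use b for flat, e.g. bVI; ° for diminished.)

i

E is scale degree 1 in E major. Diatonically E major has E (I) on that degree; E–G–B is instead the minor chord native to E minor, so it takes the label i.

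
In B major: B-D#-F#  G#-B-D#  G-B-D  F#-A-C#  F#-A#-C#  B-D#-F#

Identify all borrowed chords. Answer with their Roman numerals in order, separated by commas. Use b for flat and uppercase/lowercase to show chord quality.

The diatonic triads in B major are B, C#m, D#m, E, F#, G#m, A#dim. Of the given chords, B–D#–F# = B, G#–B–D# = G#m and F#–A#–C# = F# are diatonic. G–B–D doesn't fit — on degree 6 B major would have G#m (vi). G is the degree-6 chord of B minor, so it is the borrowed bVI. F#–A–C# doesn't fit — on degree 5 B major would have F# (V). F#m is the degree-5 chord of B minor, so it is the borrowed v.

bVI, v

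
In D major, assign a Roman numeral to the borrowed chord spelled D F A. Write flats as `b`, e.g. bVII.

The root D is the diatonic 1st degree of D major; the borrowing shows in the chord quality. D–F–A is a minor chord — the form found in D minor, not the diatonic I (D). Borrowed into D major it is written i.

i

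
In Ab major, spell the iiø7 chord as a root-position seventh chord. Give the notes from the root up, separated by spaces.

iiø7 is built on scale degree 2, which is Bb in both Ab major and its parallel. In Ab minor the chord on Bb is Bb–Db–Fb–Ab.

Bb Db Fb Ab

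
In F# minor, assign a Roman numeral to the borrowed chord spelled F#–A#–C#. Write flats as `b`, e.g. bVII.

I

F# is scale degree 1 in F# minor. F#–A#–C# is a major chord — the form found in F# major, not the diatonic i (F#m). Borrowed into F# minor it is written I.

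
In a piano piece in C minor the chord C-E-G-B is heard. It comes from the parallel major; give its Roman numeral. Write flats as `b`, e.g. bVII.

Imaj7

C is scale degree 1 in C minor. C–E–G–B is a major-seventh chord — the form found in C major, not the diatonic i (Cm). Borrowed into C minor it is written Imaj7.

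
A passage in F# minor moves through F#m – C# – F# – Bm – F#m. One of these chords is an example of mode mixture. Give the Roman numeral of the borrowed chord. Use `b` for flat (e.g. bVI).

The diatonic triads in F# minor (with V from harmonic minor) are F#m, G#dim, A, Bm, C#, D, E. F#m, C# and Bm are all diatonic. But F# (F#–A#–C#) is foreign: the diatonic i on degree 1 is F#m, whereas F# comes from F# major. It is labeled I.

I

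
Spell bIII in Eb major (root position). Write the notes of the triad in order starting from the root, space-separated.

Gb Bb Db

Scale degree 3 in Eb major is G. bIII uses the lowered form, Gb, taken from Eb minor. Building the major chord from the parallel minor on Gb: Gb–Bb–Db.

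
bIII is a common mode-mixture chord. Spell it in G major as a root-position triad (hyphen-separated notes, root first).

bIII is built on the lowered scale degree 3. In G major degree 3 is B; lowered it becomes Bb. Stacking thirds in G minor on Bb gives Bb–D–F.

Bb-D-F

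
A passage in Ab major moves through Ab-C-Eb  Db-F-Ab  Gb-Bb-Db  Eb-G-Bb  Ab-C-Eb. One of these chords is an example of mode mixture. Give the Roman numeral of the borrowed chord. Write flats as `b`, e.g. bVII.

bVII

In Ab major the diatonic chords are Ab, Bbm, Cm, Db, Eb, Fm, Gdim. Ab–C–Eb = Ab, Db–F–Ab = Db and Eb–G–Bb = Eb are all diatonic. But Gb–Bb–Db is foreign: the diatonic vii° on degree 7 is Gdim, whereas Gb comes from Ab minor. It is labeled bVII.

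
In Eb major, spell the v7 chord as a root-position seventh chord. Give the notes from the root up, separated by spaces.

Bb Db F Ab

v7 is built on scale degree 5, which is Bb in both Eb major and its parallel. In Eb minor the chord on Bb is Bb–Db–F–Ab.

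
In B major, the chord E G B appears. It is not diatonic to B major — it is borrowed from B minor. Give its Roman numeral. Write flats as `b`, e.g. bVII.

E is scale degree 4 in B major. Diatonically B major has E (IV) on that degree; E–G–B is instead the minor chord native to B minor, so it takes the label iv.

iv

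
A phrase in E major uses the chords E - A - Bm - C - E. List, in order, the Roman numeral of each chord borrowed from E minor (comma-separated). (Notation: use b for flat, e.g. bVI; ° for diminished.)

The diatonic triads in E major are E, F#m, G#m, A, B, C#m, D#dim. E and A are both diatonic. But Bm (B–D–F#) is foreign: the diatonic V on degree 5 is B, whereas Bm comes from E minor. It is labeled v. C (C–E–G) is not: scale degree 6 in E major carries C#m (vi). In E minor the chord on that degree is C, so here it functions as bVI, borrowed from the parallel minor.

v, bVI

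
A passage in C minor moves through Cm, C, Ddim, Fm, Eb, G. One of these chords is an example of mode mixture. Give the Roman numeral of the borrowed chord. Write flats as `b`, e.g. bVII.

I

The diatonic triads in C minor (with V from harmonic minor) are Cm, Ddim, Eb, Fm, G, Ab, Bb. Of the given chords, Cm, Ddim, Fm, Eb and G are diatonic. C (C–E–G) is not: scale degree 1 in C minor carries Cm (i). In C major the chord on that degree is C, so here it functions as I, borrowed from the parallel major.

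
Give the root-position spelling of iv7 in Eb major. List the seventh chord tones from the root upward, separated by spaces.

Ab Cb Eb Gb

The root, Ab, is scale degree 4 — the same note in Eb major and Eb minor; only the chord quality changes. In Eb minor the chord on Ab is Ab–Cb–Eb–Gb.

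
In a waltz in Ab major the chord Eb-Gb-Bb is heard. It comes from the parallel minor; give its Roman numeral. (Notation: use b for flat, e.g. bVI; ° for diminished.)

Eb is scale degree 5 in Ab major. Eb–Gb–Bb is a minor chord — the form found in Ab minor, not the diatonic V (Eb). Borrowed into Ab major it is written v.

v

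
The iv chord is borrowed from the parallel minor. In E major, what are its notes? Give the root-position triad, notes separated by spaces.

The root, A, is scale degree 4 — the same note in E major and E minor; only the chord quality changes. Stacking thirds in E minor on A gives A–C–E.

A C E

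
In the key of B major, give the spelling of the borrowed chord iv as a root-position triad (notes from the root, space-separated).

E G B

The root, E, is scale degree 4 — the same note in B major and B minor; only the chord quality changes. Building the minor chord from the parallel minor on E: E–G–B.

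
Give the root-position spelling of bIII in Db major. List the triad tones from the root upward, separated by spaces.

Fb Ab Cb

Scale degree 3 in Db major is F. bIII uses the lowered form, Fb, taken from Db minor. In Db minor the chord on Fb is Fb–Ab–Cb.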